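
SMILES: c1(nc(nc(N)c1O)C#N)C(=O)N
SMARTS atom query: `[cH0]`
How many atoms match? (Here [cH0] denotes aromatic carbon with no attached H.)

4

The query [cH0] means: aromatic carbon with no attached hydrogen (substituted or ring-fusion).
Check the 13 heavy atoms by environment: 2× n (aromatic, H0) → no; 4× c (aromatic, H0) → match; 2× N (H2) → no; 2× C (H0) → no; 1× N (H0) → no; 1× O (H0) → no; 1× O (H1) → no.
That gives 4 matching atoms.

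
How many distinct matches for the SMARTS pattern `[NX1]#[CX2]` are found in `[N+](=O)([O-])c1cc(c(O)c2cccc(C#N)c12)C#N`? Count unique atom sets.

2

[NX1]#[CX2] is the SMARTS for a nitrile: a nitrogen triple-bonded to a two-connected carbon.
The molecule carries 2 separate instances of a nitrile (-C#N) meeting every constraint; each maps to a distinct set of atoms, giving 2 matches.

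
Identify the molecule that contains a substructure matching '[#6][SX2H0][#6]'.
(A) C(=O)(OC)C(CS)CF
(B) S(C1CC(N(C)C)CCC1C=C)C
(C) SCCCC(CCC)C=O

[#6][SX2H0][#6] describes an aliphatic sulfur bridging two carbons with no H on the sulfur (a thioether).
(A) has a thiol (-SH) but the sulfur has H1, not H0 bridging two carbons.
(B) contains a methylthio ether (-SCH3), which satisfies every atom and bond constraint.
(C) has a thiol (-SH) but the sulfur has H1, not H0 bridging two carbons.
So the answer is (B).

B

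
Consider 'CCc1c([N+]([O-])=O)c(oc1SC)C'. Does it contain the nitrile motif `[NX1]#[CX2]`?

No

The pattern [NX1]#[CX2] describes a nitrogen triple-bonded to a two-connected carbon — a nitrile.
The closest candidate here is a nitro group (-[N+](=O)[O-]), but there is no C#N triple bond. No other fragment satisfies the full query, so there is no match.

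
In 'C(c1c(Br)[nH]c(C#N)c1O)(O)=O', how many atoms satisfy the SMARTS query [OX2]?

Check the 12 heavy atoms by environment: 1× n (aromatic, X3) → no; 4× c (aromatic, X3) → no; 1× Br (X1) → no; 1× C (X2) → no; 1× N (X1) → no; 1× C (X3) → no; 1× O (X1) → no; 2× O (X2) → match.
That gives 2 matching atoms.

2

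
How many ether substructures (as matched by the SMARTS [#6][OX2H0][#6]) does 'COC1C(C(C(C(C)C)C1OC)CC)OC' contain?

3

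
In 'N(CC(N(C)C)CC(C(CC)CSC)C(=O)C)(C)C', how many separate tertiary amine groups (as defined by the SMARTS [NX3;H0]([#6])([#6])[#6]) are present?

2

[NX3;H0]([#6])([#6])[#6] is the SMARTS for a tertiary amine: a trivalent nitrogen with no H, bonded to three carbons.
The molecule carries 2 separate instances of a dimethylamino group (-N(CH3)2) meeting every constraint; each maps to a distinct set of atoms, giving 2 matches.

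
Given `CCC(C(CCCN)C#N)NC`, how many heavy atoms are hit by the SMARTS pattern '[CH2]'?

The query [CH2] means: aliphatic carbon with exactly two hydrogens.
Check the 12 heavy atoms by environment: 4× C (H2) → match; 2× C (H1) → no; 1× C (H0) → no; 1× N (H0) → no; 1× N (H2) → no; 2× C (H3) → no; 1× N (H1) → no.
That gives 4 matching atoms.

4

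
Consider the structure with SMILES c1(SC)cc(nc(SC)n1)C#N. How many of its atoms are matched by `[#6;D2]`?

2

Check the 12 heavy atoms by environment: 2× n (aromatic, D2) → no; 3× c (aromatic, D3) → no; 1× c (aromatic, D2) → match; 1× C (D2) → match; 1× N (D1) → no; 2× S (D2) → no; 2× C (D1) → no.
Summing the matching environments: 1 + 1 = 2 matching atoms.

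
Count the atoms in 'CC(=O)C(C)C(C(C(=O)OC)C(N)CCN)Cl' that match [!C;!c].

Check the 17 heavy atoms by environment: 11× C → no; 3× O → match; 2× N → match; 1× Cl → match.
Summing the matching environments: 3 + 2 + 1 = 6 matching atoms.

6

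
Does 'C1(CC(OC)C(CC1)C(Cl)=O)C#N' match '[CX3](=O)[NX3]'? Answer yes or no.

No

The pattern [CX3](=O)[NX3] describes a carbonyl carbon bonded to a trivalent nitrogen — an amide.
The closest candidate here is a nitrile (-C#N), but the nitrile N is NX1 (triple-bonded), not NX3. No other fragment satisfies the full query, so there is no match.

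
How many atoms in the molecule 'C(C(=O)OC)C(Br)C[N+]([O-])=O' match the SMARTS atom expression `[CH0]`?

1

The query [CH0] means: aliphatic carbon with no attached hydrogen.
Check the 11 heavy atoms by environment: 2× C (H2) → no; 1× C (H1) → no; 1× Br (H0) → no; 1× N (charge +1, H0) → no; 1× O (charge -1, H0) → no; 3× O (H0) → no; 1× C (H0) → match; 1× C (H3) → no.
That gives 1 matching atom.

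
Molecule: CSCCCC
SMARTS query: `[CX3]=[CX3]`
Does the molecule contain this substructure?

No

The pattern [CX3]=[CX3] describes a non-aromatic C=C double bond between two sp2 carbons — an alkene.
The closest candidate here is an ethyl group (-CH2CH3), but its C-C bond is a single bond between CX4 carbons, not CX3=CX3. No other fragment satisfies the full query, so there is no match.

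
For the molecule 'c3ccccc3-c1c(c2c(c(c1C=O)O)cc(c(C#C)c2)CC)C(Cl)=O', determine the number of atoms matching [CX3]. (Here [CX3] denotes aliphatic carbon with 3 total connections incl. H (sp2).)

2

The query [CX3] means: C with X3: aliphatic carbon with exactly 3 total connections.
Check the 26 heavy atoms by environment: 16× c (aromatic, X3) → no; 2× C (X4) → no; 2× C (X3) → match; 2× O (X1) → no; 1× Cl (X1) → no; 1× O (X2) → no; 2× C (X2) → no.
That gives 2 matching atoms.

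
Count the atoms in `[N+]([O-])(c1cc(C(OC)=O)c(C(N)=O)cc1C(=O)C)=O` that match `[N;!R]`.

2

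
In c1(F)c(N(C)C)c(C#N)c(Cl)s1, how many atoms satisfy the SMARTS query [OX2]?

Check the 12 heavy atoms by environment: 1× s (aromatic, X2) → no; 4× c (aromatic, X3) → no; 1× C (X2) → no; 1× N (X1) → no; 1× F (X1) → no; 1× Cl (X1) → no; 1× N (X3) → no; 2× C (X4) → no.
No environment satisfies the query, so 0 matching atoms.

0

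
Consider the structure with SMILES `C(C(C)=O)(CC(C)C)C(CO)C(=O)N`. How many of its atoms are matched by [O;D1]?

Check the 14 heavy atoms by environment: 2× C (D2) → no; 5× C (D3) → no; 3× O (D1) → match; 3× C (D1) → no; 1× N (D1) → no.
That gives 3 matching atoms.

3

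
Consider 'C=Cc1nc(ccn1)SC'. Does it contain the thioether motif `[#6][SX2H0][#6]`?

Yes

The pattern [#6][SX2H0][#6] describes an aliphatic sulfur bridging two carbons with no H on the sulfur — a thioether.
The molecule carries a methylthio ether (-SCH3), whose atoms satisfy every constraint of the query, so the pattern matches.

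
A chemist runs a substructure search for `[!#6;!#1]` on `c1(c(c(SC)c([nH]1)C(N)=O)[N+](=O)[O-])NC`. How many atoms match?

8

The query [!#6;!#1] means: not carbon and not hydrogen — any heteroatom.
Check the 15 heavy atoms by environment: 1× n (aromatic) → match; 4× c (aromatic) → no; 3× C → no; 2× O → match; 2× N → match; 1× S → match; 1× N (charge +1) → match; 1× O (charge -1) → match.
Summing the matching environments: 1 + 2 + 2 + 1 + 1 + 1 = 8 matching atoms.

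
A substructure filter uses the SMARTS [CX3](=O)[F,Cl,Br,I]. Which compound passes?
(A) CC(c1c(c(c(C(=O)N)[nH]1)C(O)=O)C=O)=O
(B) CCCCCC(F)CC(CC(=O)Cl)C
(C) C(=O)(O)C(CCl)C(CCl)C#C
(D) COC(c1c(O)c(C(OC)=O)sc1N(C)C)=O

B

[CX3](=O)[F,Cl,Br,I] describes a carbonyl carbon bonded to a halogen (an acyl halide).
(A) has a carboxylic acid group (-C(=O)OH) but the carbonyl is bonded to -OH, not to a halogen.
(B) contains an acyl chloride (-C(=O)Cl), which satisfies every atom and bond constraint.
(C) has a chloro substituent but the Cl is not on a carbonyl carbon.
(D) has a methyl-ester group (-C(=O)OCH3) but the carbonyl is bonded to -O-C, not to a halogen.
So the answer is (B).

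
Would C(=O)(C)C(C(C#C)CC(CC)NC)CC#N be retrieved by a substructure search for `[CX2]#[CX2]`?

Yes

The pattern [CX2]#[CX2] describes a carbon-carbon triple bond — an alkyne.
The molecule carries an ethynyl group (-C#CH), whose atoms satisfy every constraint of the query, so the pattern matches.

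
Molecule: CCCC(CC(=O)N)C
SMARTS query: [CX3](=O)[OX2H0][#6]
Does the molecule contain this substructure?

No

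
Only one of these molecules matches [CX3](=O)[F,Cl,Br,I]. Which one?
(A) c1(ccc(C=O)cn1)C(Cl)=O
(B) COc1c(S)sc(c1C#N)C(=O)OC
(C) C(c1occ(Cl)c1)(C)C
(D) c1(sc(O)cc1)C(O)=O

A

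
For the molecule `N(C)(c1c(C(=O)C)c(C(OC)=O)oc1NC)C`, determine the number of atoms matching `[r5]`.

5

Check the 17 heavy atoms by environment: 1× o (aromatic, in 5-ring) → match; 4× c (aromatic, in 5-ring) → match; 2× N (acyclic) → no; 7× C (acyclic) → no; 3× O (acyclic) → no.
Summing the matching environments: 1 + 4 = 5 matching atoms.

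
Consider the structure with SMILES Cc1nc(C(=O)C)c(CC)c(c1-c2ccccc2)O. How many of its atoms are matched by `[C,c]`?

16

Check the 19 heavy atoms by environment: 1× n (aromatic) → no; 11× c (aromatic) → match; 5× C → match; 2× O → no.
Summing the matching environments: 11 + 5 = 16 matching atoms.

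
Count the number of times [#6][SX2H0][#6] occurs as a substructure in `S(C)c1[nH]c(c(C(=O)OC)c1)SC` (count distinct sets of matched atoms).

[#6][SX2H0][#6] is the SMARTS for a thioether: an aliphatic sulfur bridging two carbons with no H on the sulfur.
The molecule carries 2 separate instances of a methylthio ether (-SCH3) meeting every constraint; each maps to a distinct set of atoms, giving 2 matches.

2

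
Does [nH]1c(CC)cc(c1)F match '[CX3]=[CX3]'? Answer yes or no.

No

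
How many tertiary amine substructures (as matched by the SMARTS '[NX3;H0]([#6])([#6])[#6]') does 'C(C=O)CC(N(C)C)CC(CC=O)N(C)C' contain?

2

[NX3;H0]([#6])([#6])[#6] is the SMARTS for a tertiary amine: a trivalent nitrogen with no H, bonded to three carbons.
The molecule carries 2 separate instances of a dimethylamino group (-N(CH3)2) meeting every constraint; each maps to a distinct set of atoms, giving 2 matches.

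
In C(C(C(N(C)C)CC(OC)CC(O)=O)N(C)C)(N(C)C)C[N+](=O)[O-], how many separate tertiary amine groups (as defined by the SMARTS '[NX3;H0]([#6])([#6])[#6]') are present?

3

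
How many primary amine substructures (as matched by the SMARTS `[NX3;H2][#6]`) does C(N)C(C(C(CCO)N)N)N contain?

[NX3;H2][#6] is the SMARTS for a primary amine: a trivalent nitrogen with two H attached to carbon.
The molecule carries 4 separate instances of a primary amino group (-NH2) meeting every constraint; each maps to a distinct set of atoms, giving 4 matches.

4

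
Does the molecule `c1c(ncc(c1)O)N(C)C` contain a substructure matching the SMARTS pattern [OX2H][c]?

The pattern [OX2H][c] describes a hydroxyl oxygen attached to an aromatic carbon — a phenol.
The molecule carries a hydroxyl group (-OH), whose atoms satisfy every constraint of the query, so the pattern matches.

Yes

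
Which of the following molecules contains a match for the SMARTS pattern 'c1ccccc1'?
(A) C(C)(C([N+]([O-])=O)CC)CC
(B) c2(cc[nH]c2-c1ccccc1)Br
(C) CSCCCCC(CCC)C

c1ccccc1 describes six aromatic carbons in a ring (a benzene ring).
(A) has a methyl group (-CH3) but no six-membered all-carbon aromatic ring is present.
(B) contains a phenyl ring, which satisfies every atom and bond constraint.
(C) has a methyl group (-CH3) but no six-membered all-carbon aromatic ring is present.
So the answer is (B).

B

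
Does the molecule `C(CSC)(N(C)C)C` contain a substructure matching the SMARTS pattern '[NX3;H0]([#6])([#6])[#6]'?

Yes

The pattern [NX3;H0]([#6])([#6])[#6] describes a trivalent nitrogen with no H, bonded to three carbons — a tertiary amine.
The molecule carries a dimethylamino group (-N(CH3)2), whose atoms satisfy every constraint of the query, so the pattern matches.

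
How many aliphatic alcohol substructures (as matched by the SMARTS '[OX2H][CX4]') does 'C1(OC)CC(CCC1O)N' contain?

1

[OX2H][CX4] is the SMARTS for an aliphatic alcohol: a hydroxyl oxygen bound to an sp3 (X4) carbon.
Exactly one fragment in the molecule meets all constraints, giving 1 match.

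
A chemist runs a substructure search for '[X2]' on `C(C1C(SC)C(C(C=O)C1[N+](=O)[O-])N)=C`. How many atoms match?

1

Check the 15 heavy atoms by environment: 6× C (X4) → no; 1× S (X2) → match; 1× N (X3) → no; 1× N (charge +1, X3) → no; 1× O (charge -1, X1) → no; 2× O (X1) → no; 3× C (X3) → no.
That gives 1 matching atom.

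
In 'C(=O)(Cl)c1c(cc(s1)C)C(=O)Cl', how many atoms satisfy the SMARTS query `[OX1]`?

The query [OX1] means: aliphatic oxygen with one total connection — typically a carbonyl =O or an oxide.
Check the 12 heavy atoms by environment: 1× s (aromatic, X2) → no; 4× c (aromatic, X3) → no; 2× C (X3) → no; 2× O (X1) → match; 2× Cl (X1) → no; 1× C (X4) → no.
That gives 2 matching atoms.

2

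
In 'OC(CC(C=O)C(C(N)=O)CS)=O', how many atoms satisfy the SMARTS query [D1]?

6

Check the 13 heavy atoms by environment: 3× C (D2) → no; 4× C (D3) → no; 4× O (D1) → match; 1× N (D1) → match; 1× S (D1) → match.
Summing the matching environments: 4 + 1 + 1 = 6 matching atoms.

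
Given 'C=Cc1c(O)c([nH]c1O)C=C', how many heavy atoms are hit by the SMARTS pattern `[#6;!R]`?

4

The query [#6;!R] means: carbon not in any ring.
Check the 11 heavy atoms by environment: 1× n (aromatic, in 5-ring) → no; 4× c (aromatic, in 5-ring) → no; 4× C (acyclic) → match; 2× O (acyclic) → no.
That gives 4 matching atoms.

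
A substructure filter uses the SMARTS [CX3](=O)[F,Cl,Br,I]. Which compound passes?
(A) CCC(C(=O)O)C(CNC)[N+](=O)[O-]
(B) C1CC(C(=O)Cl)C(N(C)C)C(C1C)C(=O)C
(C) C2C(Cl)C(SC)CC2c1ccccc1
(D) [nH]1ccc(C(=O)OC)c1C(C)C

B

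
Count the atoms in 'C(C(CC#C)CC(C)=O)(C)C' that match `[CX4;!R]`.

7

Check the 11 heavy atoms by environment: 7× C (X4, acyclic) → match; 2× C (X2, acyclic) → no; 1× C (X3, acyclic) → no; 1× O (X1, acyclic) → no.
That gives 7 matching atoms.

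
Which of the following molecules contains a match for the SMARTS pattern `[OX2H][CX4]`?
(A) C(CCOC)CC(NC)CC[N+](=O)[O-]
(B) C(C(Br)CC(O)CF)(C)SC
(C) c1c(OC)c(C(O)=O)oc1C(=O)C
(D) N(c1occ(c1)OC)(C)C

[OX2H][CX4] describes a hydroxyl oxygen bound to an sp3 (X4) carbon (an aliphatic alcohol).
(A) has a methoxy ether (-OCH3) but the oxygen has H0 (ether), not H1.
(B) contains a hydroxyl group (-OH), which satisfies every atom and bond constraint.
(C) has a methoxy ether (-OCH3) but the oxygen has H0 (ether), not H1.
(D) has a methoxy ether (-OCH3) but the oxygen has H0 (ether), not H1.
So the answer is (B).

B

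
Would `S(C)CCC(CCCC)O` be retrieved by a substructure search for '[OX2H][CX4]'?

Yes

The pattern [OX2H][CX4] describes a hydroxyl oxygen bound to an sp3 (X4) carbon — an aliphatic alcohol.
The molecule carries a hydroxyl group (-OH), whose atoms satisfy every constraint of the query, so the pattern matches.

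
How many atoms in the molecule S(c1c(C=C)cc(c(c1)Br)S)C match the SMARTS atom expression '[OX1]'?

The query [OX1] means: aliphatic oxygen with one total connection — typically a carbonyl =O or an oxide.
Check the 12 heavy atoms by environment: 6× c (aromatic, X3) → no; 1× Br (X1) → no; 2× C (X3) → no; 2× S (X2) → no; 1× C (X4) → no.
No environment satisfies the query, so 0 matching atoms.

0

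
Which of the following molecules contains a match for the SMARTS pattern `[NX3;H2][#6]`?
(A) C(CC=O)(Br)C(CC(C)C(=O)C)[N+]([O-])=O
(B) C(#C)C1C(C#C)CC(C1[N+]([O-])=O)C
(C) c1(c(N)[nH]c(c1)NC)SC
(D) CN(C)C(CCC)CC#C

C

[NX3;H2][#6] describes a trivalent nitrogen with two H attached to carbon (a primary amine).
(A) has a nitro group (-[N+](=O)[O-]) but the nitrogen is [N+] with no H, not NX3H2.
(B) has a nitro group (-[N+](=O)[O-]) but the nitrogen is [N+] with no H, not NX3H2.
(C) contains a primary amino group (-NH2), which satisfies every atom and bond constraint.
(D) has a dimethylamino group (-N(CH3)2) but the nitrogen has H0, not H2.
So the answer is (C).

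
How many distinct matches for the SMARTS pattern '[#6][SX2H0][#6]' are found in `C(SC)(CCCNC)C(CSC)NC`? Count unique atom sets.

[#6][SX2H0][#6] is the SMARTS for a thioether: an aliphatic sulfur bridging two carbons with no H on the sulfur.
The molecule carries 2 separate instances of a methylthio ether (-SCH3) meeting every constraint; each maps to a distinct set of atoms, giving 2 matches.

2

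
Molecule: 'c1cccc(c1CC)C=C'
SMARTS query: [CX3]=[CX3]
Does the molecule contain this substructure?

Yes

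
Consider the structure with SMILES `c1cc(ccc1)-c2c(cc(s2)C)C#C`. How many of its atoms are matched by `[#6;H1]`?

7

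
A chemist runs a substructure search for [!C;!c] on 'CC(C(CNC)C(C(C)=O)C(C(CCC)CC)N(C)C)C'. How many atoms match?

3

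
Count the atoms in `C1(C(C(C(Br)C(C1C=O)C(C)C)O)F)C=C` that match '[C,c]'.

The query [C,c] means: comma = OR; matches aliphatic or aromatic carbon — same as #6.
Check the 16 heavy atoms by environment: 12× C → match; 1× F → no; 2× O → no; 1× Br → no.
That gives 12 matching atoms.

12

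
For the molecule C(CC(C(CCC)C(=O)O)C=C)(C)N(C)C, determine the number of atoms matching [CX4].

The query [CX4] means: C with X4: aliphatic carbon with exactly 4 total connections (bonds + H).
Check the 16 heavy atoms by environment: 10× C (X4) → match; 3× C (X3) → no; 1× O (X1) → no; 1× O (X2) → no; 1× N (X3) → no.
That gives 10 matching atoms.

10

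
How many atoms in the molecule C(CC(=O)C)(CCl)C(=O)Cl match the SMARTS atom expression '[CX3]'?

2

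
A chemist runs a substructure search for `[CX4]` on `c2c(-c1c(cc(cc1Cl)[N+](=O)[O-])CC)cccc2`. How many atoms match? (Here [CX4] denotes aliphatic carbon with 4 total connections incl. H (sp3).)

2

Check the 18 heavy atoms by environment: 12× c (aromatic, X3) → no; 1× Cl (X1) → no; 1× N (charge +1, X3) → no; 1× O (charge -1, X1) → no; 1× O (X1) → no; 2× C (X4) → match.
That gives 2 matching atoms.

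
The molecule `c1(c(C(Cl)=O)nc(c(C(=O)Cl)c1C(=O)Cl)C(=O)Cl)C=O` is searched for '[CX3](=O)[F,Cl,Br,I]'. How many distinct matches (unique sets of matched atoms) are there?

4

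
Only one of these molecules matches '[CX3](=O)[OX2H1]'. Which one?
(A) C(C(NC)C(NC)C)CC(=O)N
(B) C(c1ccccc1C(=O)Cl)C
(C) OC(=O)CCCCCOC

C

[CX3](=O)[OX2H1] describes an sp2 carbon double-bonded to O and single-bonded to an -OH oxygen (a carboxylic acid).
(A) has a primary amide (-C(=O)NH2) but the carbonyl is bonded to N, not to an -OH oxygen.
(B) has an acyl chloride (-C(=O)Cl) but the carbonyl is bonded to Cl, not to an -OH oxygen.
(C) contains a carboxylic acid group (-C(=O)OH), which satisfies every atom and bond constraint.
So the answer is (C).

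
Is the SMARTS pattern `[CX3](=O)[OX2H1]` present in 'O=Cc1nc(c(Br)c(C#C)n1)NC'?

The pattern [CX3](=O)[OX2H1] describes an sp2 carbon double-bonded to O and single-bonded to an -OH oxygen — a carboxylic acid.
The closest candidate here is an aldehyde (-CHO), but there is no singly-bonded oxygen on the carbonyl carbon. No other fragment satisfies the full query, so there is no match.

No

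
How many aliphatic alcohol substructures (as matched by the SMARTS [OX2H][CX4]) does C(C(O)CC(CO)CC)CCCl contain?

2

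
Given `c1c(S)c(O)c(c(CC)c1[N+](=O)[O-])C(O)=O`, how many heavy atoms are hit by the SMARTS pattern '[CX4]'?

The query [CX4] means: C with X4: aliphatic carbon with exactly 4 total connections (bonds + H).
Check the 16 heavy atoms by environment: 6× c (aromatic, X3) → no; 1× C (X3) → no; 2× O (X1) → no; 2× O (X2) → no; 2× C (X4) → match; 1× N (charge +1, X3) → no; 1× O (charge -1, X1) → no; 1× S (X2) → no.
That gives 2 matching atoms.

2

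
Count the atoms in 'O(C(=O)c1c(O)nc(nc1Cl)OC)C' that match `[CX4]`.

2

The query [CX4] means: C with X4: aliphatic carbon with exactly 4 total connections (bonds + H).
Check the 14 heavy atoms by environment: 2× n (aromatic, X2) → no; 4× c (aromatic, X3) → no; 3× O (X2) → no; 1× Cl (X1) → no; 2× C (X4) → match; 1× C (X3) → no; 1× O (X1) → no.
That gives 2 matching atoms.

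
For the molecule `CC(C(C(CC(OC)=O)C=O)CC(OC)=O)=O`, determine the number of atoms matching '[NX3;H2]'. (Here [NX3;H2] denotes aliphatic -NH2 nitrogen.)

0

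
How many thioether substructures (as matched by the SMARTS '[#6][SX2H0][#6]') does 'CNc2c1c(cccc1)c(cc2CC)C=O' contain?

0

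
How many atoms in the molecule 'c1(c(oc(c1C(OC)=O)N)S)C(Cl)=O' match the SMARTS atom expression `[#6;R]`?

4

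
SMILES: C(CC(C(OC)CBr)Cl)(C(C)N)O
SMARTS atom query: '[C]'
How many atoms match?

The query [C] means: uppercase C matches aliphatic (non-aromatic) carbon only.
Check the 13 heavy atoms by environment: 8× C → match; 1× Br → no; 1× N → no; 1× Cl → no; 2× O → no.
That gives 8 matching atoms.

8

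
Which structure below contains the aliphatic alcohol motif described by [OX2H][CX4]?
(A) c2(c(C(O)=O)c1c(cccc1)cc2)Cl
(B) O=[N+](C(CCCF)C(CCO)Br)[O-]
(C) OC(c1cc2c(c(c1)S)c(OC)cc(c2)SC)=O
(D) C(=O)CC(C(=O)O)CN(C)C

B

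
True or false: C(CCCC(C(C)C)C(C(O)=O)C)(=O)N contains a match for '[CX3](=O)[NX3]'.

The pattern [CX3](=O)[NX3] describes a carbonyl carbon bonded to a trivalent nitrogen — an amide.
The molecule carries a primary amide (-C(=O)NH2), whose atoms satisfy every constraint of the query, so the pattern matches.

True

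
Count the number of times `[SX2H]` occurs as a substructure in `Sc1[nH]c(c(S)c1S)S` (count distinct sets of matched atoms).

[SX2H] is the SMARTS for a thiol: an aliphatic sulfur with two connections, one being H.
The molecule carries 4 separate instances of a thiol (-SH) meeting every constraint; each maps to a distinct set of atoms, giving 4 matches.

4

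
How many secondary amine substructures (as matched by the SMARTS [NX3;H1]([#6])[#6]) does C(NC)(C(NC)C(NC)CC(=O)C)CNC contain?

4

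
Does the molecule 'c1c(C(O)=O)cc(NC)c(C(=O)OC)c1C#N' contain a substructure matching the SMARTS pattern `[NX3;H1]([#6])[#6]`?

Yes

The pattern [NX3;H1]([#6])[#6] describes a trivalent nitrogen with one H, bonded to two carbons — a secondary amine.
The molecule carries an N-methylamino group (-NHCH3), whose atoms satisfy every constraint of the query, so the pattern matches.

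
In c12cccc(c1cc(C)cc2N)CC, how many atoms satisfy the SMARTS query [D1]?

3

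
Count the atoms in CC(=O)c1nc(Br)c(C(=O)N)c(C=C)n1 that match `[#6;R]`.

The query [#6;R] means: carbon that is part of a ring.
Check the 15 heavy atoms by environment: 2× n (aromatic, in 6-ring) → no; 4× c (aromatic, in 6-ring) → match; 5× C (acyclic) → no; 2× O (acyclic) → no; 1× Br (acyclic) → no; 1× N (acyclic) → no.
That gives 4 matching atoms.

4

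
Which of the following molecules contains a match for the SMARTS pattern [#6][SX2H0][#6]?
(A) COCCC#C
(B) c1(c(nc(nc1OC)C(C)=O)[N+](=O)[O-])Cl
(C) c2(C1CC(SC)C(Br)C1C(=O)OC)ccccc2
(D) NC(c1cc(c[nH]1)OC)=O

C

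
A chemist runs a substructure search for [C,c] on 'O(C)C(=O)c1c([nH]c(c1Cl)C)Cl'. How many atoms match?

The query [C,c] means: comma = OR; matches aliphatic or aromatic carbon — same as #6.
Check the 12 heavy atoms by environment: 1× n (aromatic) → no; 4× c (aromatic) → match; 3× C → match; 2× O → no; 2× Cl → no.
Summing the matching environments: 4 + 3 = 7 matching atoms.

7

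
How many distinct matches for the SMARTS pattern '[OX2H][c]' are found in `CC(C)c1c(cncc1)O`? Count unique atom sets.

[OX2H][c] is the SMARTS for a phenol: a hydroxyl oxygen attached to an aromatic carbon.
Exactly one fragment in the molecule meets all constraints, giving 1 match.

1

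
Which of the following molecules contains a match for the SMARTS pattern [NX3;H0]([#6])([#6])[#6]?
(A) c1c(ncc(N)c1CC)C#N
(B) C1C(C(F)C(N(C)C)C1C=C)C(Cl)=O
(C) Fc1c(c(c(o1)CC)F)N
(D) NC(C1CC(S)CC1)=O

[NX3;H0]([#6])([#6])[#6] describes a trivalent nitrogen with no H, bonded to three carbons (a tertiary amine).
(A) has a primary amino group (-NH2) but the nitrogen has H2, not H0 with three carbons.
(B) contains a dimethylamino group (-N(CH3)2), which satisfies every atom and bond constraint.
(C) has a primary amino group (-NH2) but the nitrogen has H2, not H0 with three carbons.
(D) has a primary amide (-C(=O)NH2) but the amide nitrogen has H2 and only one carbon neighbour.
So the answer is (B).

B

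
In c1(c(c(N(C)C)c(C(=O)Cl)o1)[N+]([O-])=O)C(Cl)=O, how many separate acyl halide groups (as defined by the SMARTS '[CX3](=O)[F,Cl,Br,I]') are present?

[CX3](=O)[F,Cl,Br,I] is the SMARTS for an acyl halide: a carbonyl carbon bonded to a halogen.
The molecule carries 2 separate instances of an acyl chloride (-C(=O)Cl) meeting every constraint; each maps to a distinct set of atoms, giving 2 matches.

2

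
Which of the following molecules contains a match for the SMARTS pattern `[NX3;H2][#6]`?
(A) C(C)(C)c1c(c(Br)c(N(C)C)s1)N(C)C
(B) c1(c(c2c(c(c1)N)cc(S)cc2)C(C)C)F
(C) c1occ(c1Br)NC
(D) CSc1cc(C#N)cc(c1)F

B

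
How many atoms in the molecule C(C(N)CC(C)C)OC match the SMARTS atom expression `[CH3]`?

3

The query [CH3] means: aliphatic carbon with exactly three hydrogens.
Check the 9 heavy atoms by environment: 2× C (H2) → no; 2× C (H1) → no; 1× O (H0) → no; 3× C (H3) → match; 1× N (H2) → no.
That gives 3 matching atoms.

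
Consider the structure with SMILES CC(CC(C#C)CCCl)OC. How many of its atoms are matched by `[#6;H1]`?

The query [#6;H1] means: any carbon bearing exactly one hydrogen.
Check the 11 heavy atoms by environment: 2× C (H3) → no; 3× C (H1) → match; 3× C (H2) → no; 1× O (H0) → no; 1× C (H0) → no; 1× Cl (H0) → no.
That gives 3 matching atoms.

3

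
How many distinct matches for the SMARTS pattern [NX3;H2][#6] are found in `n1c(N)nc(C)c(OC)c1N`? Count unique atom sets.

[NX3;H2][#6] is the SMARTS for a primary amine: a trivalent nitrogen with two H attached to carbon.
The molecule carries 2 separate instances of a primary amino group (-NH2) meeting every constraint; each maps to a distinct set of atoms, giving 2 matches.

2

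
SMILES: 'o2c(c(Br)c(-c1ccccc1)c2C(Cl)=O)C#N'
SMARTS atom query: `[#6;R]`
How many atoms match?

The query [#6;R] means: carbon that is part of a ring.
Check the 17 heavy atoms by environment: 1× o (aromatic, in 5-ring) → no; 4× c (aromatic, in 5-ring) → match; 1× Br (acyclic) → no; 6× c (aromatic, in 6-ring) → match; 2× C (acyclic) → no; 1× N (acyclic) → no; 1× O (acyclic) → no; 1× Cl (acyclic) → no.
Summing the matching environments: 4 + 6 = 10 matching atoms.

10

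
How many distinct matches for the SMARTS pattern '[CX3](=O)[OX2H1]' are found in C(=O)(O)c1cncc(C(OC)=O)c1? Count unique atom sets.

[CX3](=O)[OX2H1] is the SMARTS for a carboxylic acid: an sp2 carbon double-bonded to O and single-bonded to an -OH oxygen.
Exactly one fragment in the molecule meets all constraints, giving 1 match.

1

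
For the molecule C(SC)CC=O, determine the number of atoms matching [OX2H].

0

The query [OX2H] means: aliphatic oxygen with two connections, one of which is H — an -OH oxygen.
Check the 6 heavy atoms by environment: 2× C (H2, X4) → no; 1× C (H1, X3) → no; 1× O (H0, X1) → no; 1× S (H0, X2) → no; 1× C (H3, X4) → no.
No environment satisfies the query, so 0 matching atoms.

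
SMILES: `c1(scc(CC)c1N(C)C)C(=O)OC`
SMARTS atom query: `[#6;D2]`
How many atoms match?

The query [#6;D2] means: any carbon bonded to exactly two heavy atoms.
Check the 14 heavy atoms by environment: 1× s (aromatic, D2) → no; 3× c (aromatic, D3) → no; 1× c (aromatic, D2) → match; 1× C (D2) → match; 4× C (D1) → no; 1× N (D3) → no; 1× C (D3) → no; 1× O (D1) → no; 1× O (D2) → no.
Summing the matching environments: 1 + 1 = 2 matching atoms.

2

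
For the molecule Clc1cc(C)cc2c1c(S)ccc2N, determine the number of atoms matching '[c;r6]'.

10

The query [c;r6] means: aromatic carbon that belongs to a six-membered ring.
Check the 14 heavy atoms by environment: 10× c (aromatic, in 6-ring) → match; 1× Cl (acyclic) → no; 1× N (acyclic) → no; 1× S (acyclic) → no; 1× C (acyclic) → no.
That gives 10 matching atoms.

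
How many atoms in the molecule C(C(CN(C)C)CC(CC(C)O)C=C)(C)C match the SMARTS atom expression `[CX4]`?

12

The query [CX4] means: C with X4: aliphatic carbon with exactly 4 total connections (bonds + H).
Check the 16 heavy atoms by environment: 12× C (X4) → match; 1× O (X2) → no; 1× N (X3) → no; 2× C (X3) → no.
That gives 12 matching atoms.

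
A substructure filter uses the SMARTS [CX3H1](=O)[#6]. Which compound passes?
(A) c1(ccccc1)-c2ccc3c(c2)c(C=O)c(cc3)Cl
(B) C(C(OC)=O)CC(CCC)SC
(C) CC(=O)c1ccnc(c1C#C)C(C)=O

[CX3H1](=O)[#6] describes an sp2 carbon with one H, double-bonded to O and single-bonded to carbon (an aldehyde).
(A) contains an aldehyde (-CHO), which satisfies every atom and bond constraint.
(B) has a methyl-ester group (-C(=O)OCH3) but the carbonyl carbon has H0, not H1.
(C) has an acetyl/ketone group (-C(=O)CH3) but the carbonyl carbon has H0 (two carbon neighbours), not H1.
So the answer is (A).

A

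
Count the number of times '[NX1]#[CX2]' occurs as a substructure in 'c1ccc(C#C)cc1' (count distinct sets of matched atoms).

0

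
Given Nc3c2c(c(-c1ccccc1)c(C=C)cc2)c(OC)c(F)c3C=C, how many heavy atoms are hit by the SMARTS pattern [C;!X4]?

4

Check the 24 heavy atoms by environment: 16× c (aromatic, X3) → no; 4× C (X3) → match; 1× O (X2) → no; 1× C (X4) → no; 1× F (X1) → no; 1× N (X3) → no.
That gives 4 matching atoms.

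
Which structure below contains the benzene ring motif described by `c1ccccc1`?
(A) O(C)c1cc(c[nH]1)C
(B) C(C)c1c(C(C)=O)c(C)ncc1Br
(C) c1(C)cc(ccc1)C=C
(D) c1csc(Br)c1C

c1ccccc1 describes six aromatic carbons in a ring (a benzene ring).
(A) has a methyl group (-CH3) but no six-membered all-carbon aromatic ring is present.
(B) has a methyl group (-CH3) but no six-membered all-carbon aromatic ring is present.
(C) contains the required atom environment, so the pattern matches.
(D) has a methyl group (-CH3) but no six-membered all-carbon aromatic ring is present.
So the answer is (C).

C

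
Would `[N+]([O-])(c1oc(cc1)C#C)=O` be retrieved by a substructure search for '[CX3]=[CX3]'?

The pattern [CX3]=[CX3] describes a non-aromatic C=C double bond between two sp2 carbons — an alkene.
The closest candidate here is an ethynyl group (-C#CH), but the C-C bond is a triple bond, not a double bond. No other fragment satisfies the full query, so there is no match.

No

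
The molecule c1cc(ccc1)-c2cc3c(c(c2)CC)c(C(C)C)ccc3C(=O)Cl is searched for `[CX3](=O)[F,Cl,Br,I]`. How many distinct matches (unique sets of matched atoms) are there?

1

[CX3](=O)[F,Cl,Br,I] is the SMARTS for an acyl halide: a carbonyl carbon bonded to a halogen.
Exactly one fragment in the molecule meets all constraints, giving 1 match.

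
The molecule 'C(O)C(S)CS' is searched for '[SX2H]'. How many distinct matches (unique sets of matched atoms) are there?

2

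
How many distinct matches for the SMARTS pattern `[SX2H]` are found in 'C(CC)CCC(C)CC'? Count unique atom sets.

0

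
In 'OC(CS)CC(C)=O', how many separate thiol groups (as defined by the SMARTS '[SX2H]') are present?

1

[SX2H] is the SMARTS for a thiol: an aliphatic sulfur with two connections, one being H.
Exactly one fragment in the molecule meets all constraints, giving 1 match.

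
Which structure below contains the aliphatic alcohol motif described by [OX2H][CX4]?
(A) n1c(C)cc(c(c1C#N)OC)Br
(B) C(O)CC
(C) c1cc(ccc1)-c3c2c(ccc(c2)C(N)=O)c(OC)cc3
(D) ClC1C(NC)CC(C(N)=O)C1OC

B

[OX2H][CX4] describes a hydroxyl oxygen bound to an sp3 (X4) carbon (an aliphatic alcohol).
(A) has a methoxy ether (-OCH3) but the oxygen has H0 (ether), not H1.
(B) contains a hydroxyl group (-OH), which satisfies every atom and bond constraint.
(C) has a methoxy ether (-OCH3) but the oxygen has H0 (ether), not H1.
(D) has a methoxy ether (-OCH3) but the oxygen has H0 (ether), not H1.
So the answer is (B).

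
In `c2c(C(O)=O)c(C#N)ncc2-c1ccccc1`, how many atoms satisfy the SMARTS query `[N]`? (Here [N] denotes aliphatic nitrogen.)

Check the 17 heavy atoms by environment: 1× n (aromatic) → no; 11× c (aromatic) → no; 2× C → no; 1× N → match; 2× O → no.
That gives 1 matching atom.

1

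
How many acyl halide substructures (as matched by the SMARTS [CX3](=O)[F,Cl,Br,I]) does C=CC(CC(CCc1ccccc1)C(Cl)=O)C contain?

1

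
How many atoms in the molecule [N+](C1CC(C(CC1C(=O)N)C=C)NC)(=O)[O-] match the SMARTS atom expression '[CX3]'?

3

The query [CX3] means: C with X3: aliphatic carbon with exactly 3 total connections.
Check the 16 heavy atoms by environment: 7× C (X4) → no; 1× N (charge +1, X3) → no; 1× O (charge -1, X1) → no; 2× O (X1) → no; 3× C (X3) → match; 2× N (X3) → no.
That gives 3 matching atoms.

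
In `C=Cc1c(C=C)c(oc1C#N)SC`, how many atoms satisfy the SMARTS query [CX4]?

1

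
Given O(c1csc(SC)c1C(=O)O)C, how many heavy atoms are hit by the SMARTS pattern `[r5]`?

5

The query [r5] means: r5 matches atoms in a five-membered ring.
Check the 12 heavy atoms by environment: 1× s (aromatic, in 5-ring) → match; 4× c (aromatic, in 5-ring) → match; 3× O (acyclic) → no; 3× C (acyclic) → no; 1× S (acyclic) → no.
Summing the matching environments: 1 + 4 = 5 matching atoms.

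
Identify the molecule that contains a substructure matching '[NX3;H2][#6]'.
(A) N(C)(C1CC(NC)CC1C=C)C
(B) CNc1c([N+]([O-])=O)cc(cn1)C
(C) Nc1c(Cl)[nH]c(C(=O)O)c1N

C

[NX3;H2][#6] describes a trivalent nitrogen with two H attached to carbon (a primary amine).
(A) has an N-methylamino group (-NHCH3) but the nitrogen bears two carbons and only one H (H1), not H2.
(B) has a nitro group (-[N+](=O)[O-]) but the nitrogen is [N+] with no H, not NX3H2.
(C) contains a primary amino group (-NH2), which satisfies every atom and bond constraint.
So the answer is (C).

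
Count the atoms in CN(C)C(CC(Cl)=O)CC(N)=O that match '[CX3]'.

The query [CX3] means: C with X3: aliphatic carbon with exactly 3 total connections.
Check the 12 heavy atoms by environment: 5× C (X4) → no; 2× N (X3) → no; 2× C (X3) → match; 2× O (X1) → no; 1× Cl (X1) → no.
That gives 2 matching atoms.

2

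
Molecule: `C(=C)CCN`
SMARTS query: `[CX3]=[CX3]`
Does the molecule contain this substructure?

Yes

The pattern [CX3]=[CX3] describes a non-aromatic C=C double bond between two sp2 carbons — an alkene.
The molecule carries a vinyl group (-CH=CH2), whose atoms satisfy every constraint of the query, so the pattern matches.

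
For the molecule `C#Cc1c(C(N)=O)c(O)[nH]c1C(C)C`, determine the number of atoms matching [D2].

Check the 14 heavy atoms by environment: 1× n (aromatic, D2) → match; 4× c (aromatic, D3) → no; 2× C (D3) → no; 2× O (D1) → no; 1× N (D1) → no; 3× C (D1) → no; 1× C (D2) → match.
Summing the matching environments: 1 + 1 = 2 matching atoms.

2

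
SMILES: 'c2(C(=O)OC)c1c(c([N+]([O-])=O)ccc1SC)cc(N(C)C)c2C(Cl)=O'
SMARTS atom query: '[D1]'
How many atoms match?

9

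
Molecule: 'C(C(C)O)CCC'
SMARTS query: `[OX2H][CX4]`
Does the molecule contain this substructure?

Yes

The pattern [OX2H][CX4] describes a hydroxyl oxygen bound to an sp3 (X4) carbon — an aliphatic alcohol.
The molecule carries a hydroxyl group (-OH), whose atoms satisfy every constraint of the query, so the pattern matches.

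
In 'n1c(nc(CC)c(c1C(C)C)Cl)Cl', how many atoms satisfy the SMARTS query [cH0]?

4

The query [cH0] means: aromatic carbon with no attached hydrogen (substituted or ring-fusion).
Check the 13 heavy atoms by environment: 2× n (aromatic, H0) → no; 4× c (aromatic, H0) → match; 2× Cl (H0) → no; 1× C (H2) → no; 3× C (H3) → no; 1× C (H1) → no.
That gives 4 matching atoms.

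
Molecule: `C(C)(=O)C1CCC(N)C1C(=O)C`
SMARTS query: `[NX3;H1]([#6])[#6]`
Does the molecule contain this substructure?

No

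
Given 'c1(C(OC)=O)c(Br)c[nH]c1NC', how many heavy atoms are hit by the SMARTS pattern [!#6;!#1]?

The query [!#6;!#1] means: not carbon and not hydrogen — any heteroatom.
Check the 12 heavy atoms by environment: 1× n (aromatic) → match; 4× c (aromatic) → no; 3× C → no; 2× O → match; 1× Br → match; 1× N → match.
Summing the matching environments: 1 + 2 + 1 + 1 = 5 matching atoms.

5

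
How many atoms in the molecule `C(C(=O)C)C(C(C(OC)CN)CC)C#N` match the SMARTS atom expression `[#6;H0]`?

2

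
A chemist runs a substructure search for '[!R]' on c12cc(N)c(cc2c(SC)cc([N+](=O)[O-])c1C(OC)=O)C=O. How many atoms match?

The query [!R] means: !R matches any atom not in a ring.
Check the 22 heavy atoms by environment: 10× c (aromatic, in 6-ring) → no; 1× N (charge +1, acyclic) → match; 1× O (charge -1, acyclic) → match; 4× O (acyclic) → match; 4× C (acyclic) → match; 1× N (acyclic) → match; 1× S (acyclic) → match.
Summing the matching environments: 1 + 1 + 4 + 4 + 1 + 1 = 12 matching atoms.

12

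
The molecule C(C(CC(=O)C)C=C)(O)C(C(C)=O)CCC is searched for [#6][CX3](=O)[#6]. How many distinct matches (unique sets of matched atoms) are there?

[#6][CX3](=O)[#6] is the SMARTS for a ketone: a carbonyl carbon (no H) flanked by two carbons.
The molecule carries 2 separate instances of an acetyl/ketone group (-C(=O)CH3) meeting every constraint; each maps to a distinct set of atoms, giving 2 matches.

2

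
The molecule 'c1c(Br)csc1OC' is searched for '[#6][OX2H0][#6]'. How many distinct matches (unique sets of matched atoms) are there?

[#6][OX2H0][#6] is the SMARTS for an ether: an aliphatic oxygen bridging two carbons with no H on the oxygen.
Exactly one fragment in the molecule meets all constraints, giving 1 match.

1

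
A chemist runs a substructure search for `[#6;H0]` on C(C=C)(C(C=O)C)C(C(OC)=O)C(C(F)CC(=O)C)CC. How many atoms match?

2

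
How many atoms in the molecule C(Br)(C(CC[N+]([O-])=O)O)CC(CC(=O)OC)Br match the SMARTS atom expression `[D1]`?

Check the 17 heavy atoms by environment: 4× C (D2) → no; 4× C (D3) → no; 2× Br (D1) → match; 1× N (charge +1, D3) → no; 1× O (charge -1, D1) → match; 3× O (D1) → match; 1× O (D2) → no; 1× C (D1) → match.
Summing the matching environments: 2 + 1 + 3 + 1 = 7 matching atoms.

7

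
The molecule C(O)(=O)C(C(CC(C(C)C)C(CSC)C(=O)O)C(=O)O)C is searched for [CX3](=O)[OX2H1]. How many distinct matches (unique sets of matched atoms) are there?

3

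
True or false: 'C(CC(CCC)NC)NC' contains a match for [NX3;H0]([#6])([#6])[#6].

The pattern [NX3;H0]([#6])([#6])[#6] describes a trivalent nitrogen with no H, bonded to three carbons — a tertiary amine.
The closest candidate here is an N-methylamino group (-NHCH3), but the nitrogen still has one H (H1), not H0. No other fragment satisfies the full query, so there is no match.

False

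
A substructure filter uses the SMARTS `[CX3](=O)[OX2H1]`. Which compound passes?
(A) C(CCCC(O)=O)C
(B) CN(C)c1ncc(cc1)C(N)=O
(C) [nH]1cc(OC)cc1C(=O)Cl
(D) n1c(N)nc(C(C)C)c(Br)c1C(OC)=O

A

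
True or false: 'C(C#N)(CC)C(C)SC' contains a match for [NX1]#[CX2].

The pattern [NX1]#[CX2] describes a nitrogen triple-bonded to a two-connected carbon — a nitrile.
The molecule carries a nitrile (-C#N), whose atoms satisfy every constraint of the query, so the pattern matches.

True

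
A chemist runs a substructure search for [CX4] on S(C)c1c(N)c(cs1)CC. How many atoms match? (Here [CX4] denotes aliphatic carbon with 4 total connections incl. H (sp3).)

3

The query [CX4] means: C with X4: aliphatic carbon with exactly 4 total connections (bonds + H).
Check the 10 heavy atoms by environment: 1× s (aromatic, X2) → no; 4× c (aromatic, X3) → no; 3× C (X4) → match; 1× S (X2) → no; 1× N (X3) → no.
That gives 3 matching atoms.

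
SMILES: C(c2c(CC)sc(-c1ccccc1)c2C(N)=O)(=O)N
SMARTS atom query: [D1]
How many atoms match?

5

The query [D1] means: atom with exactly one heavy-atom neighbour (degree 1).
Check the 19 heavy atoms by environment: 1× s (aromatic, D2) → no; 5× c (aromatic, D3) → no; 2× C (D3) → no; 2× O (D1) → match; 2× N (D1) → match; 5× c (aromatic, D2) → no; 1× C (D2) → no; 1× C (D1) → match.
Summing the matching environments: 2 + 2 + 1 = 5 matching atoms.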